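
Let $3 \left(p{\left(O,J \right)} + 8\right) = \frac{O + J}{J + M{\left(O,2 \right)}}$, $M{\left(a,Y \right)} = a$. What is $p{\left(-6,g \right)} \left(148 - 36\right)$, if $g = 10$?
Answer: $- \frac{2576}{3} \approx -858.67$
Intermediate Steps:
$p{\left(O,J \right)} = - \frac{23}{3}$ ($p{\left(O,J \right)} = -8 + \frac{\left(O + J\right) \frac{1}{J + O}}{3} = -8 + \frac{\left(J + O\right) \frac{1}{J + O}}{3} = -8 + \frac{1}{3} \cdot 1 = -8 + \frac{1}{3} = - \frac{23}{3}$)
$p{\left(-6,g \right)} \left(148 - 36\right) = - \frac{23 \left(148 - 36\right)}{3} = \left(- \frac{23}{3}\right) 112 = - \frac{2576}{3}$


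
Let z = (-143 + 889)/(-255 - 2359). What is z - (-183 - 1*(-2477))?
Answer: -2998631/1307 ≈ -2294.3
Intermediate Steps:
z = -373/1307 (z = 746/(-2614) = 746*(-1/2614) = -373/1307 ≈ -0.28539)
z - (-183 - 1*(-2477)) = -373/1307 - (-183 - 1*(-2477)) = -373/1307 - (-183 + 2477) = -373/1307 - 1*2294 = -373/1307 - 2294 = -2998631/1307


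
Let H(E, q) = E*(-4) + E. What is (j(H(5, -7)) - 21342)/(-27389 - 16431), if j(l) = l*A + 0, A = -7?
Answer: 21237/43820 ≈ 0.48464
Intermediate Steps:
H(E, q) = -3*E (H(E, q) = -4*E + E = -3*E)
j(l) = -7*l (j(l) = l*(-7) + 0 = -7*l + 0 = -7*l)
(j(H(5, -7)) - 21342)/(-27389 - 16431) = (-(-21)*5 - 21342)/(-27389 - 16431) = (-7*(-15) - 21342)/(-43820) = (105 - 21342)*(-1/43820) = -21237*(-1/43820) = 21237/43820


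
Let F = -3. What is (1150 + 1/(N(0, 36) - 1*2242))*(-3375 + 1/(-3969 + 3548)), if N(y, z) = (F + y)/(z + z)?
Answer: -87924270085576/22653589 ≈ -3.8813e+6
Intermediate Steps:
N(y, z) = (-3 + y)/(2*z) (N(y, z) = (-3 + y)/(z + z) = (-3 + y)/((2*z)) = (-3 + y)*(1/(2*z)) = (-3 + y)/(2*z))
(1150 + 1/(N(0, 36) - 1*2242))*(-3375 + 1/(-3969 + 3548)) = (1150 + 1/((1/2)*(-3 + 0)/36 - 1*2242))*(-3375 + 1/(-3969 + 3548)) = (1150 + 1/((1/2)*(1/36)*(-3) - 2242))*(-3375 + 1/(-421)) = (1150 + 1/(-1/24 - 2242))*(-3375 - 1/421) = (1150 + 1/(-53809/24))*(-1420876/421) = (1150 - 24/53809)*(-1420876/421) = (61880326/53809)*(-1420876/421) = -87924270085576/22653589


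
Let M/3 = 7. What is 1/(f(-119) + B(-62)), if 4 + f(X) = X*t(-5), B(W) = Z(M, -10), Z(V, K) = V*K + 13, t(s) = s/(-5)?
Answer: -1/320 ≈ -0.0031250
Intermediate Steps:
t(s) = -s/5 (t(s) = s*(-⅕) = -s/5)
M = 21 (M = 3*7 = 21)
Z(V, K) = 13 + K*V (Z(V, K) = K*V + 13 = 13 + K*V)
B(W) = -197 (B(W) = 13 - 10*21 = 13 - 210 = -197)
f(X) = -4 + X (f(X) = -4 + X*(-⅕*(-5)) = -4 + X*1 = -4 + X)
1/(f(-119) + B(-62)) = 1/((-4 - 119) - 197) = 1/(-123 - 197) = 1/(-320) = -1/320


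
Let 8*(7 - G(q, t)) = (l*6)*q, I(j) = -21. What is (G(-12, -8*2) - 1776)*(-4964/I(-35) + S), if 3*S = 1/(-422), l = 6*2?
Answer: -1159821487/2954 ≈ -3.9263e+5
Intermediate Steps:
l = 12
G(q, t) = 7 - 9*q (G(q, t) = 7 - 12*6*q/8 = 7 - 9*q)
S = -1/1266 (S = (⅓)/(-422) = (⅓)*(-1/422) = -1/1266 ≈ -0.00078989)
(G(-12, -8*2) - 1776)*(-4964/I(-35) + S) = ((7 - 9*(-12)) - 1776)*(-4964/(-21) - 1/1266) = ((7 + 108) - 1776)*(-4964*(-1/21) - 1/1266) = (115 - 1776)*(4964/21 - 1/1266) = -1661*698267/2954 = -1159821487/2954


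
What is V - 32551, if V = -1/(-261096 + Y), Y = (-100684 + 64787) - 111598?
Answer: -13300045640/408591 ≈ -32551.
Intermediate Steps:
Y = -147495 (Y = -35897 - 111598 = -147495)
V = 1/408591 (V = -1/(-261096 - 147495) = -1/(-408591) = -1*(-1/408591) = 1/408591 ≈ 2.4474e-6)
V - 32551 = 1/408591 - 32551 = -13300045640/408591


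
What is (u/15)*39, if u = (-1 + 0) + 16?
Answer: 39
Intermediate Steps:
u = 15 (u = -1 + 16 = 15)
(u/15)*39 = (15/15)*39 = ((1/15)*15)*39 = 1*39 = 39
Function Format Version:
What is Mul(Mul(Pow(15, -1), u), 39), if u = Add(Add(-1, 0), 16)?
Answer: 39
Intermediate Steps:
u = 15 (u = Add(-1, 16) = 15)
Mul(Mul(Pow(15, -1), u), 39) = Mul(Mul(Pow(15, -1), 15), 39) = Mul(Mul(Rational(1, 15), 15), 39) = Mul(1, 39) = 39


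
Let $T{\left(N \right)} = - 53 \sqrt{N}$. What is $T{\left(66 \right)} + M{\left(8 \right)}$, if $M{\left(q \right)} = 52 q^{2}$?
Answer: $3328 - 53 \sqrt{66} \approx 2897.4$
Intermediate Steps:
$T{\left(66 \right)} + M{\left(8 \right)} = - 53 \sqrt{66} + 52 \cdot 8^{2} = - 53 \sqrt{66} + 52 \cdot 64 = - 53 \sqrt{66} + 3328 = 3328 - 53 \sqrt{66}$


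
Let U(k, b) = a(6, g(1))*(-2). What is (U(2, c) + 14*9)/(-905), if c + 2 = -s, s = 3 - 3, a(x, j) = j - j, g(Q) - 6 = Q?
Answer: -126/905 ≈ -0.13923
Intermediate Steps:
g(Q) = 6 + Q
a(x, j) = 0
s = 0
c = -2 (c = -2 - 1*0 = -2 + 0 = -2)
U(k, b) = 0 (U(k, b) = 0*(-2) = 0)
(U(2, c) + 14*9)/(-905) = (0 + 14*9)/(-905) = (0 + 126)*(-1/905) = 126*(-1/905) = -126/905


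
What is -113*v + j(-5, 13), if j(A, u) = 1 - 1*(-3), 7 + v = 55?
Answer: -5420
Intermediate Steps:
v = 48 (v = -7 + 55 = 48)
j(A, u) = 4 (j(A, u) = 1 + 3 = 4)
-113*v + j(-5, 13) = -113*48 + 4 = -5424 + 4 = -5420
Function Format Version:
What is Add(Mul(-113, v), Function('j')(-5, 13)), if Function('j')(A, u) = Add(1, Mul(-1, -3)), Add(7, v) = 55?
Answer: -5420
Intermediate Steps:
v = 48 (v = Add(-7, 55) = 48)
Function('j')(A, u) = 4 (Function('j')(A, u) = Add(1, 3) = 4)
Add(Mul(-113, v), Function('j')(-5, 13)) = Add(Mul(-113, 48), 4) = Add(-5424, 4) = -5420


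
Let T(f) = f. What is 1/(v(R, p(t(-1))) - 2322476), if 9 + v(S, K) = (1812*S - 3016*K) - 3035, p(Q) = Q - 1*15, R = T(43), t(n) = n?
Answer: -1/2199348 ≈ -4.5468e-7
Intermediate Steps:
R = 43
p(Q) = -15 + Q (p(Q) = Q - 15 = -15 + Q)
v(S, K) = -3044 - 3016*K + 1812*S (v(S, K) = -9 + ((1812*S - 3016*K) - 3035) = -9 + ((-3016*K + 1812*S) - 3035) = -9 + (-3035 - 3016*K + 1812*S) = -3044 - 3016*K + 1812*S)
1/(v(R, p(t(-1))) - 2322476) = 1/((-3044 - 3016*(-15 - 1) + 1812*43) - 2322476) = 1/((-3044 - 3016*(-16) + 77916) - 2322476) = 1/((-3044 + 48256 + 77916) - 2322476) = 1/(123128 - 2322476) = 1/(-2199348) = -1/2199348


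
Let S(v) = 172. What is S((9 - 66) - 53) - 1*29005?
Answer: -28833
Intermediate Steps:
S((9 - 66) - 53) - 1*29005 = 172 - 1*29005 = 172 - 29005 = -28833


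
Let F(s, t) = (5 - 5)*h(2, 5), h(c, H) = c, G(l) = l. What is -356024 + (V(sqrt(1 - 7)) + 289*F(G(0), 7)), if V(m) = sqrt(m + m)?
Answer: -356024 + 2**(3/4)*3**(1/4)*sqrt(I) ≈ -3.5602e+5 + 1.5651*I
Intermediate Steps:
F(s, t) = 0 (F(s, t) = (5 - 5)*2 = 0*2 = 0)
V(m) = sqrt(2)*sqrt(m) (V(m) = sqrt(2*m) = sqrt(2)*sqrt(m))
-356024 + (V(sqrt(1 - 7)) + 289*F(G(0), 7)) = -356024 + (sqrt(2)*sqrt(sqrt(1 - 7)) + 289*0) = -356024 + (sqrt(2)*sqrt(sqrt(-6)) + 0) = -356024 + (sqrt(2)*sqrt(I*sqrt(6)) + 0) = -356024 + (sqrt(2)*(6**(1/4)*sqrt(I)) + 0) = -356024 + (2**(3/4)*3**(1/4)*sqrt(I) + 0) = -356024 + 2**(3/4)*3**(1/4)*sqrt(I)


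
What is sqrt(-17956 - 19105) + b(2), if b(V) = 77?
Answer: 77 + I*sqrt(37061) ≈ 77.0 + 192.51*I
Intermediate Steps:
sqrt(-17956 - 19105) + b(2) = sqrt(-17956 - 19105) + 77 = sqrt(-37061) + 77 = I*sqrt(37061) + 77 = 77 + I*sqrt(37061)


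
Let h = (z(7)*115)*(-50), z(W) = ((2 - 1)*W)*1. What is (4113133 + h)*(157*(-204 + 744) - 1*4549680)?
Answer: -18185015306700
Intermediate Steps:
z(W) = W (z(W) = (1*W)*1 = W*1 = W)
h = -40250 (h = (7*115)*(-50) = 805*(-50) = -40250)
(4113133 + h)*(157*(-204 + 744) - 1*4549680) = (4113133 - 40250)*(157*(-204 + 744) - 1*4549680) = 4072883*(157*540 - 4549680) = 4072883*(84780 - 4549680) = 4072883*(-4464900) = -18185015306700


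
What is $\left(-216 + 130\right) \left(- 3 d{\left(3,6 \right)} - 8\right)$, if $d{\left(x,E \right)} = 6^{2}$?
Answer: $9976$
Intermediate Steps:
$d{\left(x,E \right)} = 36$
$\left(-216 + 130\right) \left(- 3 d{\left(3,6 \right)} - 8\right) = \left(-216 + 130\right) \left(\left(-3\right) 36 - 8\right) = - 86 \left(-108 - 8\right) = \left(-86\right) \left(-116\right) = 9976$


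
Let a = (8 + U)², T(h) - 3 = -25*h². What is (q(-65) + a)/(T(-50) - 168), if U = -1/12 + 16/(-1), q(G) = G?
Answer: -49/9023760 ≈ -5.4301e-6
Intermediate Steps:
T(h) = 3 - 25*h²
U = -193/12 (U = -1*1/12 + 16*(-1) = -1/12 - 16 = -193/12 ≈ -16.083)
a = 9409/144 (a = (8 - 193/12)² = (-97/12)² = 9409/144 ≈ 65.340)
(q(-65) + a)/(T(-50) - 168) = (-65 + 9409/144)/((3 - 25*(-50)²) - 168) = 49/(144*((3 - 25*2500) - 168)) = 49/(144*((3 - 62500) - 168)) = 49/(144*(-62497 - 168)) = (49/144)/(-62665) = (49/144)*(-1/62665) = -49/9023760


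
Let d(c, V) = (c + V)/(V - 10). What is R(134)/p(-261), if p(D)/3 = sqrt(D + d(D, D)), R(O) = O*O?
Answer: -17956*I*sqrt(2114071)/70209 ≈ -371.86*I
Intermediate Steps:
d(c, V) = (V + c)/(-10 + V)
R(O) = O**2
p(D) = 3*sqrt(D + 2*D/(-10 + D)) (p(D) = 3*sqrt(D + (D + D)/(-10 + D)) = 3*sqrt(D + (2*D)/(-10 + D)) = 3*sqrt(D + 2*D/(-10 + D)))
R(134)/p(-261) = 134**2/((3*sqrt(-261*(-8 - 261)/(-10 - 261)))) = 17956/((3*sqrt(-261*(-269)/(-271)))) = 17956/((3*sqrt(-261*(-1/271)*(-269)))) = 17956/((3*sqrt(-70209/271))) = 17956/((3*(3*I*sqrt(2114071)/271))) = 17956/((9*I*sqrt(2114071)/271)) = 17956*(-I*sqrt(2114071)/70209) = -17956*I*sqrt(2114071)/70209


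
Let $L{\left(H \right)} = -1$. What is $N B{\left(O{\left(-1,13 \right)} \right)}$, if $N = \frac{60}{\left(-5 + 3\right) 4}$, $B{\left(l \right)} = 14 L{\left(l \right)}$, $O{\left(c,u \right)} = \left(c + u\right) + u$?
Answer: $105$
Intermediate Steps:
$O{\left(c,u \right)} = c + 2 u$
$B{\left(l \right)} = -14$ ($B{\left(l \right)} = 14 \left(-1\right) = -14$)
$N = - \frac{15}{2}$ ($N = \frac{60}{\left(-2\right) 4} = \frac{60}{-8} = 60 \left(- \frac{1}{8}\right) = - \frac{15}{2} \approx -7.5$)
$N B{\left(O{\left(-1,13 \right)} \right)} = \left(- \frac{15}{2}\right) \left(-14\right) = 105$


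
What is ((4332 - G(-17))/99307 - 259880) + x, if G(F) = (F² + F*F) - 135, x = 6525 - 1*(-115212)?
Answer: -13718563012/99307 ≈ -1.3814e+5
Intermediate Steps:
x = 121737 (x = 6525 + 115212 = 121737)
G(F) = -135 + 2*F² (G(F) = (F² + F²) - 135 = 2*F² - 135 = -135 + 2*F²)
((4332 - G(-17))/99307 - 259880) + x = ((4332 - (-135 + 2*(-17)²))/99307 - 259880) + 121737 = ((4332 - (-135 + 2*289))*(1/99307) - 259880) + 121737 = ((4332 - (-135 + 578))*(1/99307) - 259880) + 121737 = ((4332 - 1*443)*(1/99307) - 259880) + 121737 = ((4332 - 443)*(1/99307) - 259880) + 121737 = (3889*(1/99307) - 259880) + 121737 = (3889/99307 - 259880) + 121737 = -25807899271/99307 + 121737 = -13718563012/99307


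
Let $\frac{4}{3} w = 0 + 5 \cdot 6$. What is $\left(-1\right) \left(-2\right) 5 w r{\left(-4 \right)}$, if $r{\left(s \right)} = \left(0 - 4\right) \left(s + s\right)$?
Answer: $7200$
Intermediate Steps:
$w = \frac{45}{2}$ ($w = \frac{3 \left(0 + 5 \cdot 6\right)}{4} = \frac{3 \left(0 + 30\right)}{4} = \frac{3}{4} \cdot 30 = \frac{45}{2} \approx 22.5$)
$r{\left(s \right)} = - 8 s$ ($r{\left(s \right)} = - 4 \cdot 2 s = - 8 s$)
$\left(-1\right) \left(-2\right) 5 w r{\left(-4 \right)} = \left(-1\right) \left(-2\right) 5 \cdot \frac{45}{2} \left(\left(-8\right) \left(-4\right)\right) = 2 \cdot 5 \cdot \frac{45}{2} \cdot 32 = 10 \cdot \frac{45}{2} \cdot 32 = 225 \cdot 32 = 7200$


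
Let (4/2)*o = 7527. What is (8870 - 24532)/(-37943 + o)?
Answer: 31324/68359 ≈ 0.45823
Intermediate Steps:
o = 7527/2 (o = (½)*7527 = 7527/2 ≈ 3763.5)
(8870 - 24532)/(-37943 + o) = (8870 - 24532)/(-37943 + 7527/2) = -15662/(-68359/2) = -15662*(-2/68359) = 31324/68359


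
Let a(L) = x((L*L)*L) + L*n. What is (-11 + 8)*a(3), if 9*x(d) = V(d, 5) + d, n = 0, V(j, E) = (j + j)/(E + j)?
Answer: -153/16 ≈ -9.5625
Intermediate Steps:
V(j, E) = 2*j/(E + j) (V(j, E) = (2*j)/(E + j) = 2*j/(E + j))
x(d) = d/9 + 2*d/(9*(5 + d)) (x(d) = (2*d/(5 + d) + d)/9 = (d + 2*d/(5 + d))/9 = d/9 + 2*d/(9*(5 + d)))
a(L) = L³*(7 + L³)/(9*(5 + L³)) (a(L) = ((L*L)*L)*(7 + (L*L)*L)/(9*(5 + (L*L)*L)) + L*0 = (L²*L)*(7 + L²*L)/(9*(5 + L²*L)) + 0 = L³*(7 + L³)/(9*(5 + L³)) + 0 = L³*(7 + L³)/(9*(5 + L³)))
(-11 + 8)*a(3) = (-11 + 8)*((⅑)*3³*(7 + 3³)/(5 + 3³)) = -27*(7 + 27)/(3*(5 + 27)) = -27*34/(3*32) = -3*51/16 = -153/16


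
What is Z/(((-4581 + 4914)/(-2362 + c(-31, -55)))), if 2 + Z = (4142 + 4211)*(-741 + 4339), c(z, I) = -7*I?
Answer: -19805646628/111 ≈ -1.7843e+8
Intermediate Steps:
Z = 30054092 (Z = -2 + (4142 + 4211)*(-741 + 4339) = -2 + 8353*3598 = -2 + 30054094 = 30054092)
Z/(((-4581 + 4914)/(-2362 + c(-31, -55)))) = 30054092/(((-4581 + 4914)/(-2362 - 7*(-55)))) = 30054092/((333/(-2362 + 385))) = 30054092/((333/(-1977))) = 30054092/((333*(-1/1977))) = 30054092/(-111/659) = 30054092*(-659/111) = -19805646628/111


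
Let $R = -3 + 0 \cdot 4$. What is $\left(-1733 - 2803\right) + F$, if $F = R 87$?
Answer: $-4797$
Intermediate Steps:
$R = -3$ ($R = -3 + 0 = -3$)
$F = -261$ ($F = \left(-3\right) 87 = -261$)
$\left(-1733 - 2803\right) + F = \left(-1733 - 2803\right) - 261 = -4536 - 261 = -4797$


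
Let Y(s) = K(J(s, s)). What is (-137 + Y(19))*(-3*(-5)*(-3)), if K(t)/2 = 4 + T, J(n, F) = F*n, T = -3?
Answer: 6075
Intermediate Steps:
K(t) = 2 (K(t) = 2*(4 - 3) = 2*1 = 2)
Y(s) = 2
(-137 + Y(19))*(-3*(-5)*(-3)) = (-137 + 2)*(-3*(-5)*(-3)) = -2025*(-3) = -135*(-45) = 6075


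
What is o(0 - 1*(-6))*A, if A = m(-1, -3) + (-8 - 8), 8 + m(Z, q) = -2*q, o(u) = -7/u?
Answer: 21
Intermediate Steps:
m(Z, q) = -8 - 2*q
A = -18 (A = (-8 - 2*(-3)) + (-8 - 8) = (-8 + 6) - 16 = -2 - 16 = -18)
o(0 - 1*(-6))*A = -7/(0 - 1*(-6))*(-18) = -7/(0 + 6)*(-18) = -7/6*(-18) = 21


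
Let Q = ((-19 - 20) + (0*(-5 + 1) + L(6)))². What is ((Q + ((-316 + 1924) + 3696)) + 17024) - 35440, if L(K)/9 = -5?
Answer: -6056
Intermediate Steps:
L(K) = -45 (L(K) = 9*(-5) = -45)
Q = 7056 (Q = ((-19 - 20) + (0*(-5 + 1) - 45))² = (-39 + (0*(-4) - 45))² = (-39 + (0 - 45))² = (-39 - 45)² = (-84)² = 7056)
((Q + ((-316 + 1924) + 3696)) + 17024) - 35440 = ((7056 + ((-316 + 1924) + 3696)) + 17024) - 35440 = ((7056 + (1608 + 3696)) + 17024) - 35440 = ((7056 + 5304) + 17024) - 35440 = (12360 + 17024) - 35440 = 29384 - 35440 = -6056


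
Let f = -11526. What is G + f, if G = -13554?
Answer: -25080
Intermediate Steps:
G + f = -13554 - 11526 = -25080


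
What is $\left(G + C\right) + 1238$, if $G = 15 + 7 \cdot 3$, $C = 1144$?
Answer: $2418$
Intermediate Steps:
$G = 36$ ($G = 15 + 21 = 36$)
$\left(G + C\right) + 1238 = \left(36 + 1144\right) + 1238 = 1180 + 1238 = 2418$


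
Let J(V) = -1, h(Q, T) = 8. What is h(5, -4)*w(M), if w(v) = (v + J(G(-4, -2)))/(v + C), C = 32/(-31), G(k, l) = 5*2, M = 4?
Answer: 186/23 ≈ 8.0870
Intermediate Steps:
G(k, l) = 10
C = -32/31 (C = 32*(-1/31) = -32/31 ≈ -1.0323)
w(v) = (-1 + v)/(-32/31 + v) (w(v) = (v - 1)/(v - 32/31) = (-1 + v)/(-32/31 + v))
h(5, -4)*w(M) = 8*(31*(-1 + 4)/(-32 + 31*4)) = 8*(31*3/(-32 + 124)) = 8*(31*3/92) = 8*(31*(1/92)*3) = 8*(93/92) = 186/23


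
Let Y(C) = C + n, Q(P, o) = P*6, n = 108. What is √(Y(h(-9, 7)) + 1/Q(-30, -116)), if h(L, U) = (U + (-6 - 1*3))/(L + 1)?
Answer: √24355/15 ≈ 10.404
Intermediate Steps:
h(L, U) = (-9 + U)/(1 + L) (h(L, U) = (U + (-6 - 3))/(1 + L) = (U - 9)/(1 + L) = (-9 + U)/(1 + L))
Q(P, o) = 6*P
Y(C) = 108 + C (Y(C) = C + 108 = 108 + C)
√(Y(h(-9, 7)) + 1/Q(-30, -116)) = √((108 + (-9 + 7)/(1 - 9)) + 1/(6*(-30))) = √((108 - 2/(-8)) + 1/(-180)) = √((108 - ⅛*(-2)) - 1/180) = √((108 + ¼) - 1/180) = √(433/4 - 1/180) = √(4871/45) = √24355/15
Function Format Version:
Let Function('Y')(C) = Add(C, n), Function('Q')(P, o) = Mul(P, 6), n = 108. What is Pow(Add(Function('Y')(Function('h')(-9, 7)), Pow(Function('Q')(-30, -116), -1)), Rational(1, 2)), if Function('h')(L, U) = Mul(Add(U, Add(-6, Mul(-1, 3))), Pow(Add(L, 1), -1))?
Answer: Mul(Rational(1, 15), Pow(24355, Rational(1, 2))) ≈ 10.404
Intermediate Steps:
Function('h')(L, U) = Mul(Pow(Add(1, L), -1), Add(-9, U)) (Function('h')(L, U) = Mul(Add(U, Add(-6, -3)), Pow(Add(1, L), -1)) = Mul(Add(U, -9), Pow(Add(1, L), -1)) = Mul(Add(-9, U), Pow(Add(1, L), -1)) = Mul(Pow(Add(1, L), -1), Add(-9, U)))
Function('Q')(P, o) = Mul(6, P)
Function('Y')(C) = Add(108, C) (Function('Y')(C) = Add(C, 108) = Add(108, C))
Pow(Add(Function('Y')(Function('h')(-9, 7)), Pow(Function('Q')(-30, -116), -1)), Rational(1, 2)) = Pow(Add(Add(108, Mul(Pow(Add(1, -9), -1), Add(-9, 7))), Pow(Mul(6, -30), -1)), Rational(1, 2)) = Pow(Add(Add(108, Mul(Pow(-8, -1), -2)), Pow(-180, -1)), Rational(1, 2)) = Pow(Add(Add(108, Mul(Rational(-1, 8), -2)), Rational(-1, 180)), Rational(1, 2)) = Pow(Add(Add(108, Rational(1, 4)), Rational(-1, 180)), Rational(1, 2)) = Pow(Add(Rational(433, 4), Rational(-1, 180)), Rational(1, 2)) = Pow(Rational(4871, 45), Rational(1, 2)) = Mul(Rational(1, 15), Pow(24355, Rational(1, 2)))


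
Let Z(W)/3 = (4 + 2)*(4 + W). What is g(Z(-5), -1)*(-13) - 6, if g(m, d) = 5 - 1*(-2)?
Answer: -97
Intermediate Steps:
Z(W) = 72 + 18*W (Z(W) = 3*((4 + 2)*(4 + W)) = 3*(6*(4 + W)) = 3*(24 + 6*W) = 72 + 18*W)
g(m, d) = 7 (g(m, d) = 5 + 2 = 7)
g(Z(-5), -1)*(-13) - 6 = 7*(-13) - 6 = -91 - 6 = -97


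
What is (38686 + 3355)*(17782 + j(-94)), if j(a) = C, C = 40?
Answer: 749254702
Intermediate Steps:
j(a) = 40
(38686 + 3355)*(17782 + j(-94)) = (38686 + 3355)*(17782 + 40) = 42041*17822 = 749254702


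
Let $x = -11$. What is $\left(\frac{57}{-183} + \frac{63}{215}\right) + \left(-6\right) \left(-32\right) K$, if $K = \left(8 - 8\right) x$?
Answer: $- \frac{242}{13115} \approx -0.018452$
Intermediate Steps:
$K = 0$ ($K = \left(8 - 8\right) \left(-11\right) = 0 \left(-11\right) = 0$)
$\left(\frac{57}{-183} + \frac{63}{215}\right) + \left(-6\right) \left(-32\right) K = \left(\frac{57}{-183} + \frac{63}{215}\right) + \left(-6\right) \left(-32\right) 0 = \left(57 \left(- \frac{1}{183}\right) + 63 \cdot \frac{1}{215}\right) + 192 \cdot 0 = \left(- \frac{19}{61} + \frac{63}{215}\right) + 0 = - \frac{242}{13115} + 0 = - \frac{242}{13115}$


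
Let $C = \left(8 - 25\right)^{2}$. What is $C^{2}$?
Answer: $83521$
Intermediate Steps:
$C = 289$ ($C = \left(-17\right)^{2} = 289$)
$C^{2} = 289^{2} = 83521$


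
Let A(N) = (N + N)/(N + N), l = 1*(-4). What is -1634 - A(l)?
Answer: -1635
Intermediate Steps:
l = -4
A(N) = 1 (A(N) = (2*N)/((2*N)) = (2*N)*(1/(2*N)) = 1)
-1634 - A(l) = -1634 - 1*1 = -1634 - 1 = -1635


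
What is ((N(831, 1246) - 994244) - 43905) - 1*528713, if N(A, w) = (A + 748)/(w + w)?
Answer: -3904618525/2492 ≈ -1.5669e+6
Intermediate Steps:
N(A, w) = (748 + A)/(2*w) (N(A, w) = (748 + A)/((2*w)) = (748 + A)*(1/(2*w)) = (748 + A)/(2*w))
((N(831, 1246) - 994244) - 43905) - 1*528713 = (((½)*(748 + 831)/1246 - 994244) - 43905) - 1*528713 = (((½)*(1/1246)*1579 - 994244) - 43905) - 528713 = ((1579/2492 - 994244) - 43905) - 528713 = (-2477654469/2492 - 43905) - 528713 = -2587065729/2492 - 528713 = -3904618525/2492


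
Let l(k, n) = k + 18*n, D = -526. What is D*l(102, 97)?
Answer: -972048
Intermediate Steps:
D*l(102, 97) = -526*(102 + 18*97) = -526*(102 + 1746) = -526*1848 = -972048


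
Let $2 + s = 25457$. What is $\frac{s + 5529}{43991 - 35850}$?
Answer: $\frac{30984}{8141} \approx 3.8059$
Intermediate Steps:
$s = 25455$ ($s = -2 + 25457 = 25455$)
$\frac{s + 5529}{43991 - 35850} = \frac{25455 + 5529}{43991 - 35850} = \frac{30984}{8141}$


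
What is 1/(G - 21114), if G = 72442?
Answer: 1/51328 ≈ 1.9483e-5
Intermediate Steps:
1/(G - 21114) = 1/(72442 - 21114) = 1/51328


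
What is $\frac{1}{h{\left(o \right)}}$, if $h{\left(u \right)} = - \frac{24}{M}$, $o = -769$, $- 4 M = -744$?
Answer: $- \frac{31}{4} \approx -7.75$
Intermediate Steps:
$M = 186$ ($M = \left(- \frac{1}{4}\right) \left(-744\right) = 186$)
$h{\left(u \right)} = - \frac{4}{31}$ ($h{\left(u \right)} = - \frac{24}{186} = \left(-24\right) \frac{1}{186} = - \frac{4}{31}$)
$\frac{1}{h{\left(o \right)}} = \frac{1}{- \frac{4}{31}} = - \frac{31}{4}$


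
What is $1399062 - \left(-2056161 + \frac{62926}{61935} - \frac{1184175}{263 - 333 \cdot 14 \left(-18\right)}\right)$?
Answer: $\frac{18014309774585266}{5213626365} \approx 3.4552 \cdot 10^{6}$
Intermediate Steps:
$1399062 - \left(-2056161 + \frac{62926}{61935} - \frac{1184175}{263 - 333 \cdot 14 \left(-18\right)}\right) = 1399062 - \left(-2056161 + \frac{62926}{61935} - \frac{1184175}{263 - -83916}\right) = 1399062 + \left(2056161 - \left(- \frac{1184175}{263 + 83916} + \frac{62926}{61935}\right)\right) = 1399062 + \left(2056161 - \left(- \frac{1184175}{84179} + \frac{62926}{61935}\right)\right) = 1399062 + \left(2056161 - - \frac{68044830871}{5213626365}\right) = 1399062 + \left(2056161 + \frac{68044830871}{5213626365}\right) = 1399062 + \frac{10720123245115636}{5213626365} = \frac{18014309774585266}{5213626365}$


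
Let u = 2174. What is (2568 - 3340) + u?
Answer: 1402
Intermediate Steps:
(2568 - 3340) + u = (2568 - 3340) + 2174 = -772 + 2174 = 1402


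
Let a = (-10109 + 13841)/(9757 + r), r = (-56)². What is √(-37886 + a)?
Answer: I*√6297720788138/12893 ≈ 194.64*I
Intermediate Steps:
r = 3136
a = 3732/12893 (a = (-10109 + 13841)/(9757 + 3136) = 3732/12893 ≈ 0.28946)
√(-37886 + a) = √(-37886 + 3732/12893) = √(-488460466/12893) = I*√6297720788138/12893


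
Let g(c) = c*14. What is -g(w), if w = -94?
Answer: 1316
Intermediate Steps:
g(c) = 14*c
-g(w) = -14*(-94) = -1*(-1316) = 1316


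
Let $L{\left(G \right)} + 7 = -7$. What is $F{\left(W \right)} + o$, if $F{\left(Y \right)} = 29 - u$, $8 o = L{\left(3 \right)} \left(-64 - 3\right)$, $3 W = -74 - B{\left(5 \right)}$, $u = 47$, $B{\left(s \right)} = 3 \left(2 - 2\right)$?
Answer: $\frac{397}{4} \approx 99.25$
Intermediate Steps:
$B{\left(s \right)} = 0$ ($B{\left(s \right)} = 3 \cdot 0 = 0$)
$L{\left(G \right)} = -14$ ($L{\left(G \right)} = -7 - 7 = -14$)
$W = - \frac{74}{3}$ ($W = \frac{-74 - 0}{3} = \frac{-74 + 0}{3} = \frac{1}{3} \left(-74\right) = - \frac{74}{3} \approx -24.667$)
$o = \frac{469}{4}$ ($o = \frac{\left(-14\right) \left(-64 - 3\right)}{8} = \frac{\left(-14\right) \left(-67\right)}{8} = \frac{1}{8} \cdot 938 = \frac{469}{4} \approx 117.25$)
$F{\left(Y \right)} = -18$ ($F{\left(Y \right)} = 29 - 47 = -18$)
$F{\left(W \right)} + o = -18 + \frac{469}{4} = \frac{397}{4}$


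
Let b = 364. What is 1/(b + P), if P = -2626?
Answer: -1/2262 ≈ -0.00044209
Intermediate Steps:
1/(b + P) = 1/(364 - 2626) = 1/(-2262) = -1/2262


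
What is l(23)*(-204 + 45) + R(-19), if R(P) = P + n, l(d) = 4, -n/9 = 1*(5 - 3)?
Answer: -673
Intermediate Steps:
n = -18 (n = -9*(5 - 3) = -9*2 = -18)
R(P) = -18 + P (R(P) = P - 18 = -18 + P)
l(23)*(-204 + 45) + R(-19) = 4*(-204 + 45) + (-18 - 19) = 4*(-159) - 37 = -636 - 37 = -673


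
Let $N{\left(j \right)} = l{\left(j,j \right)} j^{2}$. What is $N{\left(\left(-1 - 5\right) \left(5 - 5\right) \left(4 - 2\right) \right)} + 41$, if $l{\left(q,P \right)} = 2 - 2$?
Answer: $41$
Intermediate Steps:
$l{\left(q,P \right)} = 0$ ($l{\left(q,P \right)} = 2 - 2 = 0$)
$N{\left(j \right)} = 0$ ($N{\left(j \right)} = 0 j^{2} = 0$)
$N{\left(\left(-1 - 5\right) \left(5 - 5\right) \left(4 - 2\right) \right)} + 41 = 0 + 41 = 41$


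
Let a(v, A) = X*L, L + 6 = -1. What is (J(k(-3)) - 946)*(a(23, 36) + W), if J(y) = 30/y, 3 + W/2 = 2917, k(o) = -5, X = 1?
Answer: -5541592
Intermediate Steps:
L = -7 (L = -6 - 1 = -7)
W = 5828 (W = -6 + 2*2917 = -6 + 5834 = 5828)
a(v, A) = -7 (a(v, A) = 1*(-7) = -7)
(J(k(-3)) - 946)*(a(23, 36) + W) = (30/(-5) - 946)*(-7 + 5828) = (30*(-⅕) - 946)*5821 = (-6 - 946)*5821 = -952*5821 = -5541592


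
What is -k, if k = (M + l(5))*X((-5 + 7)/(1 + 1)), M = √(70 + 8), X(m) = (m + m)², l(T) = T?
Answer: -20 - 4*√78 ≈ -55.327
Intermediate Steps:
X(m) = 4*m² (X(m) = (2*m)² = 4*m²)
M = √78 ≈ 8.8318
k = 20 + 4*√78 (k = (√78 + 5)*(4*((-5 + 7)/(1 + 1))²) = (5 + √78)*(4*(2/2)²) = (5 + √78)*(4*(2*(½))²) = (5 + √78)*(4*1²) = (5 + √78)*(4*1) = (5 + √78)*4 = 20 + 4*√78 ≈ 55.327)
-k = -(20 + 4*√78) = -20 - 4*√78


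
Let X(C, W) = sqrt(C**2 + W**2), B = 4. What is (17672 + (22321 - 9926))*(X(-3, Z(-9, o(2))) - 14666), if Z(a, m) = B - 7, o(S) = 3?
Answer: -440962622 + 90201*sqrt(2) ≈ -4.4084e+8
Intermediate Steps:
Z(a, m) = -3 (Z(a, m) = 4 - 7 = -3)
(17672 + (22321 - 9926))*(X(-3, Z(-9, o(2))) - 14666) = (17672 + (22321 - 9926))*(sqrt((-3)**2 + (-3)**2) - 14666) = (17672 + 12395)*(sqrt(9 + 9) - 14666) = 30067*(sqrt(18) - 14666) = 30067*(3*sqrt(2) - 14666) = 30067*(-14666 + 3*sqrt(2)) = -440962622 + 90201*sqrt(2)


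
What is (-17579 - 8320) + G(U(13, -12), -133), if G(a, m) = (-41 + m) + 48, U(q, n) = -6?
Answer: -26025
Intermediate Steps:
G(a, m) = 7 + m
(-17579 - 8320) + G(U(13, -12), -133) = (-17579 - 8320) + (7 - 133) = -25899 - 126 = -26025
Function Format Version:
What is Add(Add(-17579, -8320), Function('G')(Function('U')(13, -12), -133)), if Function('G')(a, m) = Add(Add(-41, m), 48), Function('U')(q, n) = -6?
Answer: -26025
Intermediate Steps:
Function('G')(a, m) = Add(7, m)
Add(Add(-17579, -8320), Function('G')(Function('U')(13, -12), -133)) = Add(Add(-17579, -8320), Add(7, -133)) = Add(-25899, -126) = -26025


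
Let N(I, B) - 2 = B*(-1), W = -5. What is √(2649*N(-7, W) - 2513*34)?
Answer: I*√66899 ≈ 258.65*I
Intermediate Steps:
N(I, B) = 2 - B (N(I, B) = 2 + B*(-1) = 2 - B)
√(2649*N(-7, W) - 2513*34) = √(2649*(2 - 1*(-5)) - 2513*34) = √(2649*(2 + 5) - 85442) = √(2649*7 - 85442) = √(18543 - 85442) = √(-66899) = I*√66899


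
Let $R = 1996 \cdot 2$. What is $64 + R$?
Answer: $4056$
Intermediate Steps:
$R = 3992$
$64 + R = 64 + 3992 = 4056$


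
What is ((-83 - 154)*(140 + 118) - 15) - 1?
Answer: -61162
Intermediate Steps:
((-83 - 154)*(140 + 118) - 15) - 1 = (-237*258 - 15) - 1 = (-61146 - 15) - 1 = -61161 - 1 = -61162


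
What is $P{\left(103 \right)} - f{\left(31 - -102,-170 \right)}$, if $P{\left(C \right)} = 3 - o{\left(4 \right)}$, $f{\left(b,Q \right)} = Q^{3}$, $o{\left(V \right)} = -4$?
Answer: $4913007$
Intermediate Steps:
$P{\left(C \right)} = 7$ ($P{\left(C \right)} = 3 - -4 = 3 + 4 = 7$)
$P{\left(103 \right)} - f{\left(31 - -102,-170 \right)} = 7 - \left(-170\right)^{3} = 7 - -4913000 = 7 + 4913000 = 4913007$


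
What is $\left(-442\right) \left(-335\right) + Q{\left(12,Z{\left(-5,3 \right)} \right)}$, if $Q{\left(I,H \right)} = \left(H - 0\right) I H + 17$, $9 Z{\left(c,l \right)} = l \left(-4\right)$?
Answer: $\frac{444325}{3} \approx 1.4811 \cdot 10^{5}$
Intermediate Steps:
$Z{\left(c,l \right)} = - \frac{4 l}{9}$ ($Z{\left(c,l \right)} = \frac{l \left(-4\right)}{9} = \frac{\left(-4\right) l}{9} = - \frac{4 l}{9}$)
$Q{\left(I,H \right)} = 17 + I H^{2}$ ($Q{\left(I,H \right)} = \left(H + 0\right) I H + 17 = H I H + 17 = I H^{2} + 17 = 17 + I H^{2}$)
$\left(-442\right) \left(-335\right) + Q{\left(12,Z{\left(-5,3 \right)} \right)} = \left(-442\right) \left(-335\right) + \left(17 + 12 \left(\left(- \frac{4}{9}\right) 3\right)^{2}\right) = 148070 + \left(17 + 12 \left(- \frac{4}{3}\right)^{2}\right) = 148070 + \left(17 + 12 \cdot \frac{16}{9}\right) = 148070 + \left(17 + \frac{64}{3}\right) = 148070 + \frac{115}{3} = \frac{444325}{3}$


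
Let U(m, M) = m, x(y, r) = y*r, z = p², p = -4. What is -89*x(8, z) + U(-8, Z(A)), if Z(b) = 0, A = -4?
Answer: -11400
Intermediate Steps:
z = 16 (z = (-4)² = 16)
x(y, r) = r*y
-89*x(8, z) + U(-8, Z(A)) = -1424*8 - 8 = -89*128 - 8 = -11392 - 8 = -11400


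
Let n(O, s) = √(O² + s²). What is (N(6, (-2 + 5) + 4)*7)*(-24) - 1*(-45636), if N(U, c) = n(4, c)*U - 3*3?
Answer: 47148 - 1008*√65 ≈ 39021.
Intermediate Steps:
N(U, c) = -9 + U*√(16 + c²) (N(U, c) = √(4² + c²)*U - 3*3 = √(16 + c²)*U - 9 = U*√(16 + c²) - 9 = -9 + U*√(16 + c²))
(N(6, (-2 + 5) + 4)*7)*(-24) - 1*(-45636) = ((-9 + 6*√(16 + ((-2 + 5) + 4)²))*7)*(-24) - 1*(-45636) = ((-9 + 6*√(16 + (3 + 4)²))*7)*(-24) + 45636 = ((-9 + 6*√(16 + 7²))*7)*(-24) + 45636 = ((-9 + 6*√(16 + 49))*7)*(-24) + 45636 = ((-9 + 6*√65)*7)*(-24) + 45636 = (-63 + 42*√65)*(-24) + 45636 = (1512 - 1008*√65) + 45636 = 47148 - 1008*√65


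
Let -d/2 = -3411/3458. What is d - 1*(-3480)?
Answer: 6020331/1729 ≈ 3482.0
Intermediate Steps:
d = 3411/1729 (d = -(-6822)/3458 = -2*(-3411/3458) = 3411/1729 ≈ 1.9728)
d - 1*(-3480) = 3411/1729 - 1*(-3480) = 3411/1729 + 3480 = 6020331/1729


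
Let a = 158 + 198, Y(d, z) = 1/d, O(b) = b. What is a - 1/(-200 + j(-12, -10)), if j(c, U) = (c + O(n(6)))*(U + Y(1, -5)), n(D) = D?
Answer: 51977/146 ≈ 356.01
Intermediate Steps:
j(c, U) = (1 + U)*(6 + c) (j(c, U) = (c + 6)*(U + 1/1) = (6 + c)*(U + 1) = (6 + c)*(1 + U) = (1 + U)*(6 + c))
a = 356
a - 1/(-200 + j(-12, -10)) = 356 - 1/(-200 + (6 - 12 + 6*(-10) - 10*(-12))) = 356 - 1/(-200 + (6 - 12 - 60 + 120)) = 356 - 1/(-200 + 54) = 356 - 1/(-146) = 356 - 1*(-1/146) = 356 + 1/146 = 51977/146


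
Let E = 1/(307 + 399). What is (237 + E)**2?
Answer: 27996986329/498436 ≈ 56170.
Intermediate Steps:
E = 1/706 ≈ 0.0014164
(237 + E)**2 = (237 + 1/706)**2 = (167323/706)**2 = 27996986329/498436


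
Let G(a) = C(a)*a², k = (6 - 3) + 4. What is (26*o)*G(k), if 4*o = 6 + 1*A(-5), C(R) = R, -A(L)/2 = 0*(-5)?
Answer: 13377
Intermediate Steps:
k = 7 (k = 3 + 4 = 7)
A(L) = 0 (A(L) = -0*(-5) = -2*0 = 0)
G(a) = a³ (G(a) = a*a² = a³)
o = 3/2 (o = (6 + 1*0)/4 = (6 + 0)/4 = (¼)*6 = 3/2 ≈ 1.5000)
(26*o)*G(k) = (26*(3/2))*7³ = 39*343 = 13377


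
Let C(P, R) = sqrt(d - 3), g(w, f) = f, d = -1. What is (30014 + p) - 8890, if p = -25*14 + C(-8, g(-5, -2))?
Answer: 20774 + 2*I ≈ 20774.0 + 2.0*I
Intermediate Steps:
C(P, R) = 2*I (C(P, R) = sqrt(-1 - 3) = sqrt(-4) = 2*I)
p = -350 + 2*I (p = -25*14 + 2*I = -350 + 2*I ≈ -350.0 + 2.0*I)
(30014 + p) - 8890 = (30014 + (-350 + 2*I)) - 8890 = (29664 + 2*I) - 8890 = 20774 + 2*I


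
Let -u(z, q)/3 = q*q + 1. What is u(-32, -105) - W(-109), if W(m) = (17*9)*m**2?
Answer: -1850871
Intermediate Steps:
W(m) = 153*m**2
u(z, q) = -3 - 3*q**2 (u(z, q) = -3*(q*q + 1) = -3*(q**2 + 1) = -3*(1 + q**2) = -3 - 3*q**2)
u(-32, -105) - W(-109) = (-3 - 3*(-105)**2) - 153*(-109)**2 = (-3 - 3*11025) - 153*11881 = (-3 - 33075) - 1*1817793 = -33078 - 1817793 = -1850871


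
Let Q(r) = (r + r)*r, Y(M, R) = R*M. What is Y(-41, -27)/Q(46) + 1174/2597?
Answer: 7843247/10990504 ≈ 0.71364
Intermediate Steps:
Y(M, R) = M*R
Q(r) = 2*r**2 (Q(r) = (2*r)*r = 2*r**2)
Y(-41, -27)/Q(46) + 1174/2597 = (-41*(-27))/((2*46**2)) + 1174/2597 = 1107/((2*2116)) + 1174*(1/2597) = 1107/4232 + 1174/2597 = 7843247/10990504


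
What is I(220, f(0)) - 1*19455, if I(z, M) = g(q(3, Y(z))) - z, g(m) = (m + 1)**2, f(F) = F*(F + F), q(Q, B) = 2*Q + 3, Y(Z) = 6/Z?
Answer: -19575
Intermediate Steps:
q(Q, B) = 3 + 2*Q
f(F) = 2*F**2 (f(F) = F*(2*F) = 2*F**2)
g(m) = (1 + m)**2
I(z, M) = 100 - z (I(z, M) = (1 + (3 + 2*3))**2 - z = (1 + (3 + 6))**2 - z = (1 + 9)**2 - z = 10**2 - z = 100 - z)
I(220, f(0)) - 1*19455 = (100 - 1*220) - 1*19455 = (100 - 220) - 19455 = -120 - 19455 = -19575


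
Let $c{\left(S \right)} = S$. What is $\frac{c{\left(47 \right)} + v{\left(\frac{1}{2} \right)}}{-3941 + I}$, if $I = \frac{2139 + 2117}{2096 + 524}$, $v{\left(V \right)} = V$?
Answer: $- \frac{62225}{5160582} \approx -0.012058$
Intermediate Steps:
$I = \frac{1064}{655}$ ($I = \frac{4256}{2620} = 4256 \cdot \frac{1}{2620} = \frac{1064}{655} \approx 1.6244$)
$\frac{c{\left(47 \right)} + v{\left(\frac{1}{2} \right)}}{-3941 + I} = \frac{47 + \frac{1}{2}}{-3941 + \frac{1064}{655}} = \frac{47 + \frac{1}{2}}{- \frac{2580291}{655}} = \frac{95}{2} \left(- \frac{655}{2580291}\right) = - \frac{62225}{5160582}$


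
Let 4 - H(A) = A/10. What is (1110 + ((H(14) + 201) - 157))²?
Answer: 33443089/25 ≈ 1.3377e+6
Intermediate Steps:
H(A) = 4 - A/10
(1110 + ((H(14) + 201) - 157))² = (1110 + (((4 - ⅒*14) + 201) - 157))² = (1110 + (((4 - 7/5) + 201) - 157))² = (1110 + ((13/5 + 201) - 157))² = (1110 + (1018/5 - 157))² = (1110 + 233/5)² = (5783/5)² = 33443089/25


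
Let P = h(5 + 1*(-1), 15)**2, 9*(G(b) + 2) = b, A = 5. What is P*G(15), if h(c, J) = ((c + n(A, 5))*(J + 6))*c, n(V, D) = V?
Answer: -190512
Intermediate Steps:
G(b) = -2 + b/9
h(c, J) = c*(5 + c)*(6 + J) (h(c, J) = ((c + 5)*(J + 6))*c = ((5 + c)*(6 + J))*c = c*(5 + c)*(6 + J))
P = 571536 (P = ((5 + 1*(-1))*(30 + 5*15 + 6*(5 + 1*(-1)) + 15*(5 + 1*(-1))))**2 = ((5 - 1)*(30 + 75 + 6*(5 - 1) + 15*(5 - 1)))**2 = (4*(30 + 75 + 6*4 + 15*4))**2 = (4*(30 + 75 + 24 + 60))**2 = (4*189)**2 = 756**2 = 571536)
P*G(15) = 571536*(-2 + (1/9)*15) = 571536*(-2 + 5/3) = 571536*(-1/3) = -190512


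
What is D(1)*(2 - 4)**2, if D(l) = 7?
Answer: 28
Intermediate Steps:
D(1)*(2 - 4)**2 = 7*(2 - 4)**2 = 7*(-2)**2 = 7*4 = 28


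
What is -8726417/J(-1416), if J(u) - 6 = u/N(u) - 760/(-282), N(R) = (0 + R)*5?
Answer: -6152123985/6271 ≈ -9.8104e+5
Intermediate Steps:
N(R) = 5*R (N(R) = R*5 = 5*R)
J(u) = 6271/705 (J(u) = 6 + (u/((5*u)) - 760/(-282)) = 6 + (u*(1/(5*u)) - 760*(-1/282)) = 6 + (⅕ + 380/141) = 6 + 2041/705 = 6271/705)
-8726417/J(-1416) = -8726417/6271/705 = -8726417*705/6271 = -6152123985/6271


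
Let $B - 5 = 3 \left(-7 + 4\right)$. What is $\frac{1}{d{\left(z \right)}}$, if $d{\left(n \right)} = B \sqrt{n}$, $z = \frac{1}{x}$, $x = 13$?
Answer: $- \frac{\sqrt{13}}{4} \approx -0.90139$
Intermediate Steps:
$B = -4$ ($B = 5 + 3 \left(-7 + 4\right) = 5 + 3 \left(-3\right) = 5 - 9 = -4$)
$z = \frac{1}{13} \approx 0.076923$
$d{\left(n \right)} = - 4 \sqrt{n}$
$\frac{1}{d{\left(z \right)}} = \frac{1}{\left(-4\right) \sqrt{\frac{1}{13}}} = \frac{1}{\left(-4\right) \frac{\sqrt{13}}{13}} = \frac{1}{\left(- \frac{4}{13}\right) \sqrt{13}} = - \frac{\sqrt{13}}{4}$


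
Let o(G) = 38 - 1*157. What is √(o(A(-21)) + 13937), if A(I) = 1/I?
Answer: 7*√282 ≈ 117.55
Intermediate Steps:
o(G) = -119 (o(G) = 38 - 157 = -119)
√(o(A(-21)) + 13937) = √(-119 + 13937) = √13818 = 7*√282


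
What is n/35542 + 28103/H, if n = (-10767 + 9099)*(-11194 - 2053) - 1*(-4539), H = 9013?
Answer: 200190958781/320340046 ≈ 624.93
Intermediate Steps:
n = 22100535 (n = -1668*(-13247) + 4539 = 22095996 + 4539 = 22100535)
n/35542 + 28103/H = 22100535/35542 + 28103/9013 = 200190958781/320340046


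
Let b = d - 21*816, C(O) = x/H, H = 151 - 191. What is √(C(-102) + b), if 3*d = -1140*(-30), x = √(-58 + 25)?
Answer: √(-2294400 - 10*I*√33)/20 ≈ 0.00094812 - 75.736*I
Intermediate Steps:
H = -40
x = I*√33 (x = √(-33) = I*√33 ≈ 5.7446*I)
C(O) = -I*√33/40 (C(O) = (I*√33)/(-40) = (I*√33)*(-1/40) = -I*√33/40)
d = 11400 (d = (-1140*(-30))/3 = (⅓)*34200 = 11400)
b = -5736 (b = 11400 - 21*816 = 11400 - 1*17136 = 11400 - 17136 = -5736)
√(C(-102) + b) = √(-I*√33/40 - 5736) = √(-5736 - I*√33/40)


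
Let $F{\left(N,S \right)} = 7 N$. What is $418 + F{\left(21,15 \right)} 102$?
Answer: $15412$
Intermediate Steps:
$418 + F{\left(21,15 \right)} 102 = 418 + 7 \cdot 21 \cdot 102 = 418 + 147 \cdot 102 = 418 + 14994 = 15412$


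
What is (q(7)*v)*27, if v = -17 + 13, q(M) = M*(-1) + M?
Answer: 0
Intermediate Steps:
q(M) = 0 (q(M) = -M + M = 0)
v = -4
(q(7)*v)*27 = (0*(-4))*27 = 0*27 = 0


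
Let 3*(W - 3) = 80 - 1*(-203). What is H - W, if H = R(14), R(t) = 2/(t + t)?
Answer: -4085/42 ≈ -97.262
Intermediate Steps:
R(t) = 1/t (R(t) = 2/(2*t) = (1/(2*t))*2 = 1/t)
H = 1/14 ≈ 0.071429
W = 292/3 (W = 3 + (80 - 1*(-203))/3 = 3 + (80 + 203)/3 = 3 + (1/3)*283 = 3 + 283/3 = 292/3 ≈ 97.333)
H - W = 1/14 - 1*292/3 = 1/14 - 292/3 = -4085/42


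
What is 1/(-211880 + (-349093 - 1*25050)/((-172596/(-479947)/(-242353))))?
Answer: 172596/43519003342320133 ≈ 3.9660e-12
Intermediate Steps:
1/(-211880 + (-349093 - 1*25050)/((-172596/(-479947)/(-242353)))) = 1/(-211880 + (-349093 - 25050)/((-172596*(-1/479947)*(-1/242353)))) = 1/(-211880 - 374143/((172596/479947)*(-1/242353))) = 1/(-211880 - 374143/(-172596/116316595291)) = 1/(-211880 - 374143*(-116316595291/172596)) = 1/(-211880 + 43519039911960613/172596) = 1/(43519003342320133/172596) = 172596/43519003342320133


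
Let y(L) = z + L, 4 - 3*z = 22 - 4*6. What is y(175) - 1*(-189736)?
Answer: 189913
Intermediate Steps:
z = 2 (z = 4/3 - (22 - 4*6)/3 = 4/3 - (22 - 24)/3 = 4/3 - 1/3*(-2) = 4/3 + 2/3 = 2)
y(L) = 2 + L
y(175) - 1*(-189736) = (2 + 175) - 1*(-189736) = 177 + 189736 = 189913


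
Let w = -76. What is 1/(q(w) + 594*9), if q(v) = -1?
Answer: 1/5345 ≈ 0.00018709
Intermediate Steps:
1/(q(w) + 594*9) = 1/(-1 + 594*9) = 1/(-1 + 5346) = 1/5345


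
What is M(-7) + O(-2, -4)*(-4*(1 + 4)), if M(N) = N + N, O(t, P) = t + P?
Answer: 106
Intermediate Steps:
O(t, P) = P + t
M(N) = 2*N
M(-7) + O(-2, -4)*(-4*(1 + 4)) = 2*(-7) + (-4 - 2)*(-4*(1 + 4)) = -14 - (-24)*5 = -14 - 6*(-20) = -14 + 120 = 106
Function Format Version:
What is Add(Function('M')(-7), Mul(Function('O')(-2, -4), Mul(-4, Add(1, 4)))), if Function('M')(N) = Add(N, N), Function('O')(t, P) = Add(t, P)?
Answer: 106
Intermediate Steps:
Function('O')(t, P) = Add(P, t)
Function('M')(N) = Mul(2, N)
Add(Function('M')(-7), Mul(Function('O')(-2, -4), Mul(-4, Add(1, 4)))) = Add(Mul(2, -7), Mul(Add(-4, -2), Mul(-4, Add(1, 4)))) = Add(-14, Mul(-6, Mul(-4, 5))) = Add(-14, Mul(-6, -20)) = Add(-14, 120) = 106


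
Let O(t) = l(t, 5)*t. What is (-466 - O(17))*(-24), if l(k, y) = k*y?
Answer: 45864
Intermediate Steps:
O(t) = 5*t² (O(t) = (t*5)*t = (5*t)*t = 5*t²)
(-466 - O(17))*(-24) = (-466 - 5*17²)*(-24) = (-466 - 5*289)*(-24) = (-466 - 1*1445)*(-24) = (-466 - 1445)*(-24) = -1911*(-24) = 45864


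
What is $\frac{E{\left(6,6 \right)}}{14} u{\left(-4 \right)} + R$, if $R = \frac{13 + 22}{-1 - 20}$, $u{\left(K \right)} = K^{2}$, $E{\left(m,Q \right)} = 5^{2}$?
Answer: $\frac{565}{21} \approx 26.905$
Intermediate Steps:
$E{\left(m,Q \right)} = 25$
$R = - \frac{5}{3}$ ($R = \frac{35}{-21} = 35 \left(- \frac{1}{21}\right) = - \frac{5}{3} \approx -1.6667$)
$\frac{E{\left(6,6 \right)}}{14} u{\left(-4 \right)} + R = \frac{25}{14} \left(-4\right)^{2} - \frac{5}{3} = 25 \cdot \frac{1}{14} \cdot 16 - \frac{5}{3} = \frac{25}{14} \cdot 16 - \frac{5}{3} = \frac{200}{7} - \frac{5}{3} = \frac{565}{21}$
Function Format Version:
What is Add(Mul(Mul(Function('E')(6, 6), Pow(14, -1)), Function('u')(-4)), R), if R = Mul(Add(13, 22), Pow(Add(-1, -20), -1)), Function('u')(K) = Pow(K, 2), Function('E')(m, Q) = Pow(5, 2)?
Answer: Rational(565, 21) ≈ 26.905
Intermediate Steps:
Function('E')(m, Q) = 25
R = Rational(-5, 3) (R = Mul(35, Pow(-21, -1)) = Mul(35, Rational(-1, 21)) = Rational(-5, 3) ≈ -1.6667)
Add(Mul(Mul(Function('E')(6, 6), Pow(14, -1)), Function('u')(-4)), R) = Add(Mul(Mul(25, Pow(14, -1)), Pow(-4, 2)), Rational(-5, 3)) = Add(Mul(Mul(25, Rational(1, 14)), 16), Rational(-5, 3)) = Add(Mul(Rational(25, 14), 16), Rational(-5, 3)) = Add(Rational(200, 7), Rational(-5, 3)) = Rational(565, 21)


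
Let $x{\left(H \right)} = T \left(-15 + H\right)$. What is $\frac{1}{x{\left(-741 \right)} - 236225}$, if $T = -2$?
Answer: $- \frac{1}{234713} \approx -4.2605 \cdot 10^{-6}$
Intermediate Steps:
$x{\left(H \right)} = 30 - 2 H$ ($x{\left(H \right)} = - 2 \left(-15 + H\right) = 30 - 2 H$)
$\frac{1}{x{\left(-741 \right)} - 236225} = \frac{1}{\left(30 - -1482\right) - 236225} = \frac{1}{\left(30 + 1482\right) - 236225} = \frac{1}{1512 - 236225} = \frac{1}{-234713} = - \frac{1}{234713}$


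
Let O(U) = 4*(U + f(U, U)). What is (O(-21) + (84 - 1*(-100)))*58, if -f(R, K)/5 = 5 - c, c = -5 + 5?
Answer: 0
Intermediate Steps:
c = 0
f(R, K) = -25 (f(R, K) = -5*(5 - 1*0) = -5*(5 + 0) = -5*5 = -25)
O(U) = -100 + 4*U (O(U) = 4*(U - 25) = 4*(-25 + U) = -100 + 4*U)
(O(-21) + (84 - 1*(-100)))*58 = ((-100 + 4*(-21)) + (84 - 1*(-100)))*58 = ((-100 - 84) + (84 + 100))*58 = (-184 + 184)*58 = 0*58 = 0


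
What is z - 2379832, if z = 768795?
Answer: -1611037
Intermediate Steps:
z - 2379832 = 768795 - 2379832 = -1611037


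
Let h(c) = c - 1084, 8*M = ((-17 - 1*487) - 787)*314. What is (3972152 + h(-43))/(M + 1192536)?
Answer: 15884100/4567457 ≈ 3.4777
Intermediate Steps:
M = -202687/4 (M = (((-17 - 1*487) - 787)*314)/8 = (((-17 - 487) - 787)*314)/8 = ((-504 - 787)*314)/8 = (-1291*314)/8 = (⅛)*(-405374) = -202687/4 ≈ -50672.)
h(c) = -1084 + c
(3972152 + h(-43))/(M + 1192536) = (3972152 + (-1084 - 43))/(-202687/4 + 1192536) = (3972152 - 1127)/(4567457/4) = 3971025*(4/4567457) = 15884100/4567457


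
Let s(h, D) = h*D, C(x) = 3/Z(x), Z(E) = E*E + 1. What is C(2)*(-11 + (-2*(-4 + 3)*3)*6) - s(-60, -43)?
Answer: -2565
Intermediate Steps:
Z(E) = 1 + E² (Z(E) = E² + 1 = 1 + E²)
C(x) = 3/(1 + x²)
s(h, D) = D*h
C(2)*(-11 + (-2*(-4 + 3)*3)*6) - s(-60, -43) = (3/(1 + 2²))*(-11 + (-2*(-4 + 3)*3)*6) - (-43)*(-60) = (3/(1 + 4))*(-11 + (-2*(-1)*3)*6) - 1*2580 = (3/5)*(-11 + (2*3)*6) - 2580 = (3*(⅕))*(-11 + 6*6) - 2580 = 3*(-11 + 36)/5 - 2580 = (⅗)*25 - 2580 = 15 - 2580 = -2565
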